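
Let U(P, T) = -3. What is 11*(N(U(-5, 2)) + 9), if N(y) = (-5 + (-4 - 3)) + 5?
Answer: 22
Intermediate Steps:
N(y) = -7 (N(y) = (-5 - 7) + 5 = -12 + 5 = -7)
11*(N(U(-5, 2)) + 9) = 11*(-7 + 9) = 11*2 = 22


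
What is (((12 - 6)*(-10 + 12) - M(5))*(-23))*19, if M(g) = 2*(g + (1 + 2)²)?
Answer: 6992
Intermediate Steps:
M(g) = 18 + 2*g (M(g) = 2*(g + 3²) = 2*(g + 9) = 2*(9 + g) = 18 + 2*g)
(((12 - 6)*(-10 + 12) - M(5))*(-23))*19 = (((12 - 6)*(-10 + 12) - (18 + 2*5))*(-23))*19 = ((6*2 - (18 + 10))*(-23))*19 = ((12 - 1*28)*(-23))*19 = ((12 - 28)*(-23))*19 = -16*(-23)*19 = 368*19 = 6992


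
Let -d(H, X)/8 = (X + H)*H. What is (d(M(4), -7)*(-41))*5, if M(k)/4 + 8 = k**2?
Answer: 1312000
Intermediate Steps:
M(k) = -32 + 4*k**2
d(H, X) = -8*H*(H + X) (d(H, X) = -8*(X + H)*H = -8*(H + X)*H = -8*H*(H + X))
(d(M(4), -7)*(-41))*5 = (-8*(-32 + 4*4**2)*((-32 + 4*4**2) - 7)*(-41))*5 = (-8*(-32 + 4*16)*((-32 + 4*16) - 7)*(-41))*5 = (-8*(-32 + 64)*((-32 + 64) - 7)*(-41))*5 = (-8*32*(32 - 7)*(-41))*5 = (-8*32*25*(-41))*5 = -6400*(-41)*5 = 262400*5 = 1312000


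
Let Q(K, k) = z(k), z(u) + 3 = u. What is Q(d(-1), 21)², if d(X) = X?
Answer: 324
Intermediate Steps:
z(u) = -3 + u
Q(K, k) = -3 + k
Q(d(-1), 21)² = (-3 + 21)² = 18² = 324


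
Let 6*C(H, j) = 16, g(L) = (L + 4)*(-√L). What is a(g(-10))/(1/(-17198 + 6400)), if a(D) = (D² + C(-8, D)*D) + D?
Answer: 3887280 - 237556*I*√10 ≈ 3.8873e+6 - 7.5122e+5*I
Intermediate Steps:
g(L) = -√L*(4 + L) (g(L) = (4 + L)*(-√L) = -√L*(4 + L))
C(H, j) = 8/3 (C(H, j) = (⅙)*16 = 8/3)
a(D) = D² + 11*D/3 (a(D) = (D² + 8*D/3) + D = D² + 11*D/3)
a(g(-10))/(1/(-17198 + 6400)) = ((√(-10)*(-4 - 1*(-10)))*(11 + 3*(√(-10)*(-4 - 1*(-10))))/3)/(1/(-17198 + 6400)) = (((I*√10)*(-4 + 10))*(11 + 3*((I*√10)*(-4 + 10)))/3)/(1/(-10798)) = (((I*√10)*6)*(11 + 3*((I*√10)*6))/3)/(-1/10798) = ((6*I*√10)*(11 + 3*(6*I*√10))/3)*(-10798) = ((6*I*√10)*(11 + 18*I*√10)/3)*(-10798) = (2*I*√10*(11 + 18*I*√10))*(-10798) = -21596*I*√10*(11 + 18*I*√10)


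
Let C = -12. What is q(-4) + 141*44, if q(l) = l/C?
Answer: 18613/3 ≈ 6204.3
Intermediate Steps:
q(l) = -l/12 (q(l) = l/(-12) = l*(-1/12) = -l/12)
q(-4) + 141*44 = -1/12*(-4) + 141*44 = ⅓ + 6204 = 18613/3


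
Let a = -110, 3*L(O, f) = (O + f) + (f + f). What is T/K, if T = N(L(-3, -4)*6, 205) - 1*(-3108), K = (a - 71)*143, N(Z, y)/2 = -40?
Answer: -3028/25883 ≈ -0.11699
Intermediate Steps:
L(O, f) = f + O/3 (L(O, f) = ((O + f) + (f + f))/3 = ((O + f) + 2*f)/3 = (O + 3*f)/3 = f + O/3)
N(Z, y) = -80 (N(Z, y) = 2*(-40) = -80)
K = -25883 (K = (-110 - 71)*143 = -181*143 = -25883)
T = 3028 (T = -80 - 1*(-3108) = -80 + 3108 = 3028)
T/K = 3028/(-25883) = 3028*(-1/25883) = -3028/25883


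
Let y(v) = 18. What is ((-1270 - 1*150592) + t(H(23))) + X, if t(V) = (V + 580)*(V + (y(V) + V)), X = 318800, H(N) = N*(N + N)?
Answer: 3662430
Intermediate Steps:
H(N) = 2*N² (H(N) = N*(2*N) = 2*N²)
t(V) = (18 + 2*V)*(580 + V) (t(V) = (V + 580)*(V + (18 + V)) = (580 + V)*(18 + 2*V) = (18 + 2*V)*(580 + V))
((-1270 - 1*150592) + t(H(23))) + X = ((-1270 - 1*150592) + (10440 + 2*(2*23²)² + 1178*(2*23²))) + 318800 = ((-1270 - 150592) + (10440 + 2*(2*529)² + 1178*(2*529))) + 318800 = (-151862 + (10440 + 2*1058² + 1178*1058)) + 318800 = (-151862 + (10440 + 2*1119364 + 1246324)) + 318800 = (-151862 + (10440 + 2238728 + 1246324)) + 318800 = (-151862 + 3495492) + 318800 = 3343630 + 318800 = 3662430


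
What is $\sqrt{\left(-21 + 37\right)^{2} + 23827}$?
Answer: $\sqrt{24083} \approx 155.19$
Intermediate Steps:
$\sqrt{\left(-21 + 37\right)^{2} + 23827} = \sqrt{16^{2} + 23827} = \sqrt{256 + 23827} = \sqrt{24083}$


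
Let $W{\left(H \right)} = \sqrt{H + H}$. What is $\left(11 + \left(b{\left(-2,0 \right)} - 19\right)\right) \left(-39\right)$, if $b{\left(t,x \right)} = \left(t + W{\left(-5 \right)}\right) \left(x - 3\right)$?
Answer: $78 + 117 i \sqrt{10} \approx 78.0 + 369.99 i$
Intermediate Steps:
$W{\left(H \right)} = \sqrt{2} \sqrt{H}$ ($W{\left(H \right)} = \sqrt{2 H} = \sqrt{2} \sqrt{H}$)
$b{\left(t,x \right)} = \left(-3 + x\right) \left(t + i \sqrt{10}\right)$ ($b{\left(t,x \right)} = \left(t + \sqrt{2} \sqrt{-5}\right) \left(x - 3\right) = \left(t + \sqrt{2} i \sqrt{5}\right) \left(-3 + x\right) = \left(t + i \sqrt{10}\right) \left(-3 + x\right) = \left(-3 + x\right) \left(t + i \sqrt{10}\right)$)
$\left(11 + \left(b{\left(-2,0 \right)} - 19\right)\right) \left(-39\right) = \left(11 - \left(13 + 3 i \sqrt{10} - i 0 \sqrt{10}\right)\right) \left(-39\right) = \left(11 - \left(13 + 3 i \sqrt{10}\right)\right) \left(-39\right) = \left(-2 - 3 i \sqrt{10}\right) \left(-39\right) = 78 + 117 i \sqrt{10}$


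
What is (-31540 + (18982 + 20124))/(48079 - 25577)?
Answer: 3783/11251 ≈ 0.33624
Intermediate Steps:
(-31540 + (18982 + 20124))/(48079 - 25577) = (-31540 + 39106)/22502 = 7566*(1/22502) = 3783/11251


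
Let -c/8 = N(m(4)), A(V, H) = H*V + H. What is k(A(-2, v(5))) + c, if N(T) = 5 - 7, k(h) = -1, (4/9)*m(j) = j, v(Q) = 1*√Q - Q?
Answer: 15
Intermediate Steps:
v(Q) = √Q - Q
m(j) = 9*j/4
A(V, H) = H + H*V
N(T) = -2
c = 16 (c = -8*(-2) = 16)
k(A(-2, v(5))) + c = -1 + 16 = 15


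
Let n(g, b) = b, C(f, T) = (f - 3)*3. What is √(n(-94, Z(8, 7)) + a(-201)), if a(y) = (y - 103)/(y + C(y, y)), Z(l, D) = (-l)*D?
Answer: 2*I*√9191778/813 ≈ 7.4583*I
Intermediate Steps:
C(f, T) = -9 + 3*f (C(f, T) = (-3 + f)*3 = -9 + 3*f)
Z(l, D) = -D*l
a(y) = (-103 + y)/(-9 + 4*y) (a(y) = (y - 103)/(y + (-9 + 3*y)) = (-103 + y)/(-9 + 4*y))
√(n(-94, Z(8, 7)) + a(-201)) = √(-1*7*8 + (-103 - 201)/(-9 + 4*(-201))) = √(-56 - 304/(-9 - 804)) = √(-56 - 304/(-813)) = √(-56 - 1/813*(-304)) = √(-56 + 304/813) = √(-45224/813) = 2*I*√9191778/813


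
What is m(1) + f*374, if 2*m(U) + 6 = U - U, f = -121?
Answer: -45257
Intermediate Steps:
m(U) = -3 (m(U) = -3 + (U - U)/2 = -3 + (1/2)*0 = -3 + 0 = -3)
m(1) + f*374 = -3 - 121*374 = -3 - 45254 = -45257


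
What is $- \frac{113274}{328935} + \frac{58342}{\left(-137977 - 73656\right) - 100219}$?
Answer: $- \frac{9085908203}{17096506270} \approx -0.53145$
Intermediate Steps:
$- \frac{113274}{328935} + \frac{58342}{\left(-137977 - 73656\right) - 100219} = \left(-113274\right) \frac{1}{328935} + \frac{58342}{-211633 - 100219} = - \frac{37758}{109645} + \frac{58342}{-311852} = - \frac{37758}{109645} + 58342 \left(- \frac{1}{311852}\right) = - \frac{37758}{109645} - \frac{29171}{155926} = - \frac{9085908203}{17096506270}$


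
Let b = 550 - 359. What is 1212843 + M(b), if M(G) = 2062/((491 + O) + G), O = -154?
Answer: 320191583/264 ≈ 1.2128e+6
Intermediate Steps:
b = 191
M(G) = 2062/(337 + G) (M(G) = 2062/((491 - 154) + G) = 2062/(337 + G))
1212843 + M(b) = 1212843 + 2062/(337 + 191) = 1212843 + 2062/528 = 1212843 + 2062*(1/528) = 1212843 + 1031/264 = 320191583/264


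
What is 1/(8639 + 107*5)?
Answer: 1/9174 ≈ 0.00010900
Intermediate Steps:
1/(8639 + 107*5) = 1/(8639 + 535) = 1/9174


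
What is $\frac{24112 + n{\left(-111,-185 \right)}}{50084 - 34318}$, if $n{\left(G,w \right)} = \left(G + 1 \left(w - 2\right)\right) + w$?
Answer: $\frac{23629}{15766} \approx 1.4987$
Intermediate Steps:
$n{\left(G,w \right)} = -2 + G + 2 w$ ($n{\left(G,w \right)} = \left(G + 1 \left(-2 + w\right)\right) + w = \left(G + \left(-2 + w\right)\right) + w = \left(-2 + G + w\right) + w = -2 + G + 2 w$)
$\frac{24112 + n{\left(-111,-185 \right)}}{50084 - 34318} = \frac{24112 - 483}{50084 - 34318} = \frac{24112 - 483}{15766} = \left(24112 - 483\right) \frac{1}{15766} = 23629 \cdot \frac{1}{15766} = \frac{23629}{15766}$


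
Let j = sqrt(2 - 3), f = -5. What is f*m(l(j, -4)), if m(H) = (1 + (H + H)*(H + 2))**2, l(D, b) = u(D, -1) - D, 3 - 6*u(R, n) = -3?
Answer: 195 + 400*I ≈ 195.0 + 400.0*I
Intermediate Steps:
u(R, n) = 1 (u(R, n) = 1/2 - 1/6*(-3) = 1/2 + 1/2 = 1)
j = I (j = sqrt(-1) = I ≈ 1.0*I)
l(D, b) = 1 - D
m(H) = (1 + 2*H*(2 + H))**2 (m(H) = (1 + (2*H)*(2 + H))**2 = (1 + 2*H*(2 + H))**2)
f*m(l(j, -4)) = -5*(1 + 2*(1 - I)**2 + 4*(1 - I))**2 = -5*(1 + 2*(1 - I)**2 + (4 - 4*I))**2 = -5*(5 - 4*I + 2*(1 - I)**2)**2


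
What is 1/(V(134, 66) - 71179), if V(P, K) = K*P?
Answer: -1/62335 ≈ -1.6042e-5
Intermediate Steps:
1/(V(134, 66) - 71179) = 1/(66*134 - 71179) = 1/(8844 - 71179) = 1/(-62335) = -1/62335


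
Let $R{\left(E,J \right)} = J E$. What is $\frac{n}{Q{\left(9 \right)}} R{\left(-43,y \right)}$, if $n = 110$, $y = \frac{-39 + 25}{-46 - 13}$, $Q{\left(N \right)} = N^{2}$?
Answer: $- \frac{66220}{4779} \approx -13.856$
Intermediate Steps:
$y = \frac{14}{59}$ ($y = - \frac{14}{-59} = \left(-14\right) \left(- \frac{1}{59}\right) = \frac{14}{59} \approx 0.23729$)
$R{\left(E,J \right)} = E J$
$\frac{n}{Q{\left(9 \right)}} R{\left(-43,y \right)} = \frac{110}{9^{2}} \left(\left(-43\right) \frac{14}{59}\right) = \frac{110}{81} \left(- \frac{602}{59}\right) = - \frac{66220}{4779}$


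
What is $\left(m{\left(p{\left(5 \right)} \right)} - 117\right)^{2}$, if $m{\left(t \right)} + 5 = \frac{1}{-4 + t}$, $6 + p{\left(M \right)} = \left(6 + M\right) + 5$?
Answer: $\frac{534361}{36} \approx 14843.0$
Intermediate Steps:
$p{\left(M \right)} = 5 + M$ ($p{\left(M \right)} = -6 + \left(\left(6 + M\right) + 5\right) = -6 + \left(11 + M\right) = 5 + M$)
$m{\left(t \right)} = -5 + \frac{1}{-4 + t}$
$\left(m{\left(p{\left(5 \right)} \right)} - 117\right)^{2} = \left(\frac{21 - 5 \left(5 + 5\right)}{-4 + \left(5 + 5\right)} - 117\right)^{2} = \left(\frac{21 - 50}{-4 + 10} - 117\right)^{2} = \left(\frac{21 - 50}{6} - 117\right)^{2} = \left(\frac{1}{6} \left(-29\right) - 117\right)^{2} = \left(- \frac{29}{6} - 117\right)^{2} = \left(- \frac{731}{6}\right)^{2} = \frac{534361}{36}$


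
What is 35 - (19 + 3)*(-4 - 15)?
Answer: 453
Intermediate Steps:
35 - (19 + 3)*(-4 - 15) = 35 - 22*(-19) = 35 - 1*(-418) = 35 + 418 = 453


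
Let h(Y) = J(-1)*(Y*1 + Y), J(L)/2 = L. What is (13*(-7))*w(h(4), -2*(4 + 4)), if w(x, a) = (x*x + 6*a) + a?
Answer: -13104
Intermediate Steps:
J(L) = 2*L
h(Y) = -4*Y (h(Y) = (2*(-1))*(Y*1 + Y) = -2*(Y + Y) = -4*Y)
w(x, a) = x**2 + 7*a (w(x, a) = (x**2 + 6*a) + a = x**2 + 7*a)
(13*(-7))*w(h(4), -2*(4 + 4)) = (13*(-7))*((-4*4)**2 + 7*(-2*(4 + 4))) = -91*((-16)**2 + 7*(-2*8)) = -91*(256 + 7*(-16)) = -91*(256 - 112) = -91*144 = -13104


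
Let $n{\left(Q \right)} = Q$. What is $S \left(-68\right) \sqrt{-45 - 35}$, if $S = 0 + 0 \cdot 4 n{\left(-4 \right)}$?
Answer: $0$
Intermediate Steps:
$S = 0$ ($S = 0 + 0 \cdot 4 \left(-4\right) = 0 + 0 \left(-4\right) = 0 + 0 = 0$)
$S \left(-68\right) \sqrt{-45 - 35} = 0 \left(-68\right) \sqrt{-45 - 35} = 0 \sqrt{-80} = 0 \cdot 4 i \sqrt{5} = 0$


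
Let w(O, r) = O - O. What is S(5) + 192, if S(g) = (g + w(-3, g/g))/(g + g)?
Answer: 385/2 ≈ 192.50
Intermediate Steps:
w(O, r) = 0
S(g) = 1/2 (S(g) = (g + 0)/(g + g) = g/((2*g)) = g*(1/(2*g)) = 1/2)
S(5) + 192 = 1/2 + 192 = 385/2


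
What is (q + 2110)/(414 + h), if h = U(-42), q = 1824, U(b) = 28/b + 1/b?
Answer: 165228/17359 ≈ 9.5183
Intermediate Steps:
U(b) = 29/b (U(b) = 28/b + 1/b = 29/b)
h = -29/42 (h = 29/(-42) = 29*(-1/42) = -29/42 ≈ -0.69048)
(q + 2110)/(414 + h) = (1824 + 2110)/(414 - 29/42) = 3934/(17359/42) = 3934*(42/17359) = 165228/17359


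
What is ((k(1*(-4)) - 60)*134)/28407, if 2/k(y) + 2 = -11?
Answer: -6164/21723 ≈ -0.28375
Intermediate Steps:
k(y) = -2/13 (k(y) = 2/(-2 - 11) = 2/(-13) = 2*(-1/13) = -2/13)
((k(1*(-4)) - 60)*134)/28407 = ((-2/13 - 60)*134)/28407 = -782/13*134*(1/28407) = -104788/13*1/28407 = -6164/21723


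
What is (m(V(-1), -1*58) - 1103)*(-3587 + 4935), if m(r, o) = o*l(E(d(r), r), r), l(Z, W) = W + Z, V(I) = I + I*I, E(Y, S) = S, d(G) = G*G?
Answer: -1486844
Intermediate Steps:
d(G) = G²
V(I) = I + I²
m(r, o) = 2*o*r (m(r, o) = o*(r + r) = o*(2*r) = 2*o*r)
(m(V(-1), -1*58) - 1103)*(-3587 + 4935) = (2*(-1*58)*(-(1 - 1)) - 1103)*(-3587 + 4935) = (2*(-58)*(-1*0) - 1103)*1348 = (2*(-58)*0 - 1103)*1348 = (0 - 1103)*1348 = -1103*1348 = -1486844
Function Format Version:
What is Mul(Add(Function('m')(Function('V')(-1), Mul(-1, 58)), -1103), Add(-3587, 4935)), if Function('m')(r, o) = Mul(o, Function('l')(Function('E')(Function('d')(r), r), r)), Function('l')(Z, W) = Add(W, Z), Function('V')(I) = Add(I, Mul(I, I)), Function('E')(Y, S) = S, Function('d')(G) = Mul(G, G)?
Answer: -1486844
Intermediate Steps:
Function('d')(G) = Pow(G, 2)
Function('V')(I) = Add(I, Pow(I, 2))
Function('m')(r, o) = Mul(2, o, r) (Function('m')(r, o) = Mul(o, Add(r, r)) = Mul(o, Mul(2, r)) = Mul(2, o, r))
Mul(Add(Function('m')(Function('V')(-1), Mul(-1, 58)), -1103), Add(-3587, 4935)) = Mul(Add(Mul(2, Mul(-1, 58), Mul(-1, Add(1, -1))), -1103), Add(-3587, 4935)) = Mul(Add(Mul(2, -58, Mul(-1, 0)), -1103), 1348) = Mul(Add(Mul(2, -58, 0), -1103), 1348) = Mul(Add(0, -1103), 1348) = Mul(-1103, 1348) = -1486844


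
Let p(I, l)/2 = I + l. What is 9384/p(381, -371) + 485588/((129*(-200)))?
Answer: 2904943/6450 ≈ 450.38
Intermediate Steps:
p(I, l) = 2*I + 2*l (p(I, l) = 2*(I + l) = 2*I + 2*l)
9384/p(381, -371) + 485588/((129*(-200))) = 9384/(2*381 + 2*(-371)) + 485588/((129*(-200))) = 9384/(762 - 742) + 485588/(-25800) = 9384/20 + 485588*(-1/25800) = 9384*(1/20) - 121397/6450 = 2346/5 - 121397/6450 = 2904943/6450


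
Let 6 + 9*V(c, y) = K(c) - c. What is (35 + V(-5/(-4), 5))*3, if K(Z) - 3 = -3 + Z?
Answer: 103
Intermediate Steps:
K(Z) = Z (K(Z) = 3 + (-3 + Z) = Z)
V(c, y) = -⅔ (V(c, y) = -⅔ + (c - c)/9 = -⅔ + (⅑)*0 = -⅔ + 0 = -⅔)
(35 + V(-5/(-4), 5))*3 = (35 - ⅔)*3 = (103/3)*3 = 103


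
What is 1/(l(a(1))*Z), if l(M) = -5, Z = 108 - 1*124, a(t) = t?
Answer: 1/80 ≈ 0.012500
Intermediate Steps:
Z = -16 (Z = 108 - 124 = -16)
1/(l(a(1))*Z) = 1/(-5*(-16)) = -⅕*(-1/16) = 1/80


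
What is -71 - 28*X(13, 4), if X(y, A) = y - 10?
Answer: -155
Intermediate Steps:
X(y, A) = -10 + y
-71 - 28*X(13, 4) = -71 - 28*(-10 + 13) = -71 - 28*3 = -71 - 84 = -155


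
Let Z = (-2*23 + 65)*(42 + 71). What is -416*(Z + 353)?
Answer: -1040000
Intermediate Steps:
Z = 2147 (Z = (-46 + 65)*113 = 19*113 = 2147)
-416*(Z + 353) = -416*(2147 + 353) = -416*2500 = -1040000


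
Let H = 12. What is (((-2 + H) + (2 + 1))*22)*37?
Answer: 10582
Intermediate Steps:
(((-2 + H) + (2 + 1))*22)*37 = (((-2 + 12) + (2 + 1))*22)*37 = ((10 + 3)*22)*37 = (13*22)*37 = 286*37 = 10582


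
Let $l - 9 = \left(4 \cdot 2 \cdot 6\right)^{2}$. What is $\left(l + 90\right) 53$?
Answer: $127359$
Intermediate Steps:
$l = 2313$ ($l = 9 + \left(4 \cdot 2 \cdot 6\right)^{2} = 9 + \left(8 \cdot 6\right)^{2} = 9 + 48^{2} = 9 + 2304 = 2313$)
$\left(l + 90\right) 53 = \left(2313 + 90\right) 53 = 2403 \cdot 53 = 127359$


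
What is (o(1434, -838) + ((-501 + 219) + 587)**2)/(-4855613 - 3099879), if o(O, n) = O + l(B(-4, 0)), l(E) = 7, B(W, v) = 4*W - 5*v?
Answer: -47233/3977746 ≈ -0.011874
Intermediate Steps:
B(W, v) = -5*v + 4*W
o(O, n) = 7 + O (o(O, n) = O + 7 = 7 + O)
(o(1434, -838) + ((-501 + 219) + 587)**2)/(-4855613 - 3099879) = ((7 + 1434) + ((-501 + 219) + 587)**2)/(-4855613 - 3099879) = (1441 + (-282 + 587)**2)/(-7955492) = (1441 + 305**2)*(-1/7955492) = (1441 + 93025)*(-1/7955492) = 94466*(-1/7955492) = -47233/3977746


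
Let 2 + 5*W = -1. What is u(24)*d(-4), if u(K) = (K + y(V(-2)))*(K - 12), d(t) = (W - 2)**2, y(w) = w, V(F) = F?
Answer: 44616/25 ≈ 1784.6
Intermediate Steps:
W = -3/5 (W = -2/5 + (1/5)*(-1) = -2/5 - 1/5 = -3/5 ≈ -0.60000)
d(t) = 169/25 (d(t) = (-3/5 - 2)**2 = (-13/5)**2 = 169/25)
u(K) = (-12 + K)*(-2 + K) (u(K) = (K - 2)*(K - 12) = (-2 + K)*(-12 + K) = (-12 + K)*(-2 + K))
u(24)*d(-4) = (24 + 24**2 - 14*24)*(169/25) = (24 + 576 - 336)*(169/25) = 264*(169/25) = 44616/25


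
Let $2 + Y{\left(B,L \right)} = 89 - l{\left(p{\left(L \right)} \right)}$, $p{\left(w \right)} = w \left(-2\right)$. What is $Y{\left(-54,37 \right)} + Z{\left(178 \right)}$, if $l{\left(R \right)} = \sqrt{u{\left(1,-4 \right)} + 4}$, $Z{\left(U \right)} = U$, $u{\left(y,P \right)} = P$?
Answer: $265$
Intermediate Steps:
$p{\left(w \right)} = - 2 w$
$l{\left(R \right)} = 0$ ($l{\left(R \right)} = \sqrt{-4 + 4} = \sqrt{0} = 0$)
$Y{\left(B,L \right)} = 87$ ($Y{\left(B,L \right)} = -2 + \left(89 - 0\right) = -2 + \left(89 + 0\right) = -2 + 89 = 87$)
$Y{\left(-54,37 \right)} + Z{\left(178 \right)} = 87 + 178 = 265$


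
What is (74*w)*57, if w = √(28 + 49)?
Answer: 4218*√77 ≈ 37013.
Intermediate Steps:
w = √77 ≈ 8.7750
(74*w)*57 = (74*√77)*57 = 4218*√77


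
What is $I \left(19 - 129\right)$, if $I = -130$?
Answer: $14300$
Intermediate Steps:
$I \left(19 - 129\right) = - 130 \left(19 - 129\right) = \left(-130\right) \left(-110\right) = 14300$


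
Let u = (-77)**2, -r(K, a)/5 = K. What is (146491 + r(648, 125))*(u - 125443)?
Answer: -17120500014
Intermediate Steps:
r(K, a) = -5*K
u = 5929
(146491 + r(648, 125))*(u - 125443) = (146491 - 5*648)*(5929 - 125443) = (146491 - 3240)*(-119514) = 143251*(-119514) = -17120500014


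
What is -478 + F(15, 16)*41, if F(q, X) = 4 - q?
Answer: -929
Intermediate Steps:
-478 + F(15, 16)*41 = -478 + (4 - 1*15)*41 = -478 + (4 - 15)*41 = -478 - 11*41 = -478 - 451 = -929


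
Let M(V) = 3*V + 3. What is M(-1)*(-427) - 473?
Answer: -473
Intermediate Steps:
M(V) = 3 + 3*V
M(-1)*(-427) - 473 = (3 + 3*(-1))*(-427) - 473 = (3 - 3)*(-427) - 473 = 0*(-427) - 473 = 0 - 473 = -473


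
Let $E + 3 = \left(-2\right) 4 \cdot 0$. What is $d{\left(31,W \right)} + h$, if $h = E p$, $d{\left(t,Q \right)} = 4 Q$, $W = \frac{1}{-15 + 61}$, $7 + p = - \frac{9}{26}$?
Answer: $\frac{13231}{598} \approx 22.125$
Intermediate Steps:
$p = - \frac{191}{26}$ ($p = -7 - \frac{9}{26} = - \frac{191}{26} \approx -7.3462$)
$E = -3$ ($E = -3 + \left(-2\right) 4 \cdot 0 = -3 - 0 = -3 + 0 = -3$)
$W = \frac{1}{46} \approx 0.021739$
$h = \frac{573}{26}$ ($h = \left(-3\right) \left(- \frac{191}{26}\right) = \frac{573}{26} \approx 22.038$)
$d{\left(31,W \right)} + h = 4 \cdot \frac{1}{46} + \frac{573}{26} = \frac{2}{23} + \frac{573}{26} = \frac{13231}{598}$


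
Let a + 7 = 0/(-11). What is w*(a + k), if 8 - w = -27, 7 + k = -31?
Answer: -1575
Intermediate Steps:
k = -38 (k = -7 - 31 = -38)
w = 35 (w = 8 - 1*(-27) = 8 + 27 = 35)
a = -7 (a = -7 + 0/(-11) = -7 + 0*(-1/11) = -7 + 0 = -7)
w*(a + k) = 35*(-7 - 38) = 35*(-45) = -1575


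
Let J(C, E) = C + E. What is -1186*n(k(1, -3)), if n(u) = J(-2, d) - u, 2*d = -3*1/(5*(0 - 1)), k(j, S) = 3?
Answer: 27871/5 ≈ 5574.2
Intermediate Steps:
d = 3/10 (d = (-3*1/(5*(0 - 1)))/2 = (-3/(5*(-1)))/2 = (-3/(-5))/2 = (-3*(-⅕))/2 = (½)*(⅗) = 3/10 ≈ 0.30000)
n(u) = -17/10 - u (n(u) = (-2 + 3/10) - u = -17/10 - u)
-1186*n(k(1, -3)) = -1186*(-17/10 - 1*3) = -1186*(-17/10 - 3) = -1186*(-47/10) = 27871/5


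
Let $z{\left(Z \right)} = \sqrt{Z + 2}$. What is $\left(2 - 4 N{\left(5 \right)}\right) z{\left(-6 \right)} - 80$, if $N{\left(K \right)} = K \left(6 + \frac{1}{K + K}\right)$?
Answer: $-80 - 240 i \approx -80.0 - 240.0 i$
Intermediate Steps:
$N{\left(K \right)} = K \left(6 + \frac{1}{2 K}\right)$
$z{\left(Z \right)} = \sqrt{2 + Z}$
$\left(2 - 4 N{\left(5 \right)}\right) z{\left(-6 \right)} - 80 = \left(2 - 4 \left(\frac{1}{2} + 6 \cdot 5\right)\right) \sqrt{2 - 6} - 80 = \left(2 - 4 \left(\frac{1}{2} + 30\right)\right) \sqrt{-4} - 80 = \left(2 - 122\right) 2 i - 80 = - 120 \cdot 2 i - 80 = - 240 i - 80 = -80 - 240 i$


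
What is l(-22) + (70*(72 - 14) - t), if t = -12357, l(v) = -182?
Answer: 16235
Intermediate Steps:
l(-22) + (70*(72 - 14) - t) = -182 + (70*(72 - 14) - 1*(-12357)) = -182 + (70*58 + 12357) = -182 + (4060 + 12357) = -182 + 16417 = 16235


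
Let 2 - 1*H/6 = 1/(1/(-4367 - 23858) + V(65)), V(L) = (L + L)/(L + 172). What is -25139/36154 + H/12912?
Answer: -99233475392355/142730857698152 ≈ -0.69525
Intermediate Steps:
V(L) = 2*L/(172 + L) (V(L) = (2*L)/(172 + L) = 2*L/(172 + L))
H = 3892206/3669013 (H = 12 - 6/(1/(-4367 - 23858) + 2*65/(172 + 65)) = 12 - 6/(1/(-28225) + 2*65/237) = 12 - 6/(-1/28225 + 2*65*(1/237)) = 12 - 6/(-1/28225 + 130/237) = 12 - 6/3669013/6689325 = 12 - 6*6689325/3669013 = 12 - 40135950/3669013 = 3892206/3669013 ≈ 1.0608)
-25139/36154 + H/12912 = -25139/36154 + (3892206/3669013)/12912 = -25139*1/36154 + (3892206/3669013)*(1/12912) = -25139/36154 + 648701/7895715976 = -99233475392355/142730857698152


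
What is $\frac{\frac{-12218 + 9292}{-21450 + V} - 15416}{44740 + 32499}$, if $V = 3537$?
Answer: $- \frac{39449126}{197654601} \approx -0.19959$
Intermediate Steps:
$\frac{\frac{-12218 + 9292}{-21450 + V} - 15416}{44740 + 32499} = \frac{\frac{-12218 + 9292}{-21450 + 3537} - 15416}{44740 + 32499} = \frac{- \frac{2926}{-17913} - 15416}{77239} = \left(\left(-2926\right) \left(- \frac{1}{17913}\right) - 15416\right) \frac{1}{77239} = \left(\frac{418}{2559} - 15416\right) \frac{1}{77239} = \left(- \frac{39449126}{2559}\right) \frac{1}{77239} = - \frac{39449126}{197654601}$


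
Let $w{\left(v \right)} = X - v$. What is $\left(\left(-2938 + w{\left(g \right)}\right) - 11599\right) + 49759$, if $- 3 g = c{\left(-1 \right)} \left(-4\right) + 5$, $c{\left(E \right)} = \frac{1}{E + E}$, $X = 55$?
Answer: $\frac{105838}{3} \approx 35279.0$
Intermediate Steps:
$c{\left(E \right)} = \frac{1}{2 E}$
$g = - \frac{7}{3}$ ($g = - \frac{\frac{1}{2 \left(-1\right)} \left(-4\right) + 5}{3} = - \frac{\frac{1}{2} \left(-1\right) \left(-4\right) + 5}{3} = - \frac{\left(- \frac{1}{2}\right) \left(-4\right) + 5}{3} = - \frac{2 + 5}{3} = \left(- \frac{1}{3}\right) 7 = - \frac{7}{3} \approx -2.3333$)
$w{\left(v \right)} = 55 - v$
$\left(\left(-2938 + w{\left(g \right)}\right) - 11599\right) + 49759 = \left(\left(-2938 + \left(55 - - \frac{7}{3}\right)\right) - 11599\right) + 49759 = \left(\left(-2938 + \left(55 + \frac{7}{3}\right)\right) - 11599\right) + 49759 = \left(\left(-2938 + \frac{172}{3}\right) - 11599\right) + 49759 = \left(- \frac{8642}{3} - 11599\right) + 49759 = - \frac{43439}{3} + 49759 = \frac{105838}{3}$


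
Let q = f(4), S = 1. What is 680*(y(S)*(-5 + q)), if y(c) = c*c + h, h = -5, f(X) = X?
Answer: 2720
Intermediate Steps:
q = 4
y(c) = -5 + c² (y(c) = c*c - 5 = c² - 5 = -5 + c²)
680*(y(S)*(-5 + q)) = 680*((-5 + 1²)*(-5 + 4)) = 680*((-5 + 1)*(-1)) = 680*(-4*(-1)) = 680*4 = 2720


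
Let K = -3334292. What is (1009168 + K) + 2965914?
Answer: 640790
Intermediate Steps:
(1009168 + K) + 2965914 = (1009168 - 3334292) + 2965914 = -2325124 + 2965914 = 640790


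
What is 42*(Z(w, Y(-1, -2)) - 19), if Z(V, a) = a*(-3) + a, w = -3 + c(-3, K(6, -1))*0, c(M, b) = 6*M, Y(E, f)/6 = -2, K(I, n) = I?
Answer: 210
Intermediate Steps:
Y(E, f) = -12 (Y(E, f) = 6*(-2) = -12)
w = -3 (w = -3 + (6*(-3))*0 = -3 - 18*0 = -3 + 0 = -3)
Z(V, a) = -2*a (Z(V, a) = -3*a + a = -2*a)
42*(Z(w, Y(-1, -2)) - 19) = 42*(-2*(-12) - 19) = 42*(24 - 19) = 42*5 = 210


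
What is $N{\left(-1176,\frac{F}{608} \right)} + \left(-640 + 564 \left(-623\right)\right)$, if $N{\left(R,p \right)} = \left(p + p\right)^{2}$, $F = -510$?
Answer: $- \frac{8132820223}{23104} \approx -3.5201 \cdot 10^{5}$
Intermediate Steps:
$N{\left(R,p \right)} = 4 p^{2}$ ($N{\left(R,p \right)} = \left(2 p\right)^{2} = 4 p^{2}$)
$N{\left(-1176,\frac{F}{608} \right)} + \left(-640 + 564 \left(-623\right)\right) = 4 \left(- \frac{510}{608}\right)^{2} + \left(-640 + 564 \left(-623\right)\right) = 4 \left(\left(-510\right) \frac{1}{608}\right)^{2} - 352012 = 4 \left(- \frac{255}{304}\right)^{2} - 352012 = 4 \cdot \frac{65025}{92416} - 352012 = \frac{65025}{23104} - 352012 = - \frac{8132820223}{23104}$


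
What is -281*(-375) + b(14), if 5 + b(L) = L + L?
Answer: 105398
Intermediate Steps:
b(L) = -5 + 2*L (b(L) = -5 + (L + L) = -5 + 2*L)
-281*(-375) + b(14) = -281*(-375) + (-5 + 2*14) = 105375 + (-5 + 28) = 105375 + 23 = 105398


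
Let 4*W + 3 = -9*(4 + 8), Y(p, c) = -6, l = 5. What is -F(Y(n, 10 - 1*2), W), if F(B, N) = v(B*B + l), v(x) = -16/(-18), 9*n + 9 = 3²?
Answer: -8/9 ≈ -0.88889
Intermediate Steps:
n = 0 (n = -1 + (⅑)*3² = -1 + (⅑)*9 = -1 + 1 = 0)
W = -111/4 (W = -¾ + (-9*(4 + 8))/4 = -¾ + (-9*12)/4 = -¾ + (¼)*(-108) = -¾ - 27 = -111/4 ≈ -27.750)
v(x) = 8/9 (v(x) = -16*(-1/18) = 8/9)
F(B, N) = 8/9
-F(Y(n, 10 - 1*2), W) = -1*8/9 = -8/9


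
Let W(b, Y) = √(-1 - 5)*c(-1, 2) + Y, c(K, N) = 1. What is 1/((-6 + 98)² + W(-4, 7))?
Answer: 8471/71757847 - I*√6/71757847 ≈ 0.00011805 - 3.4135e-8*I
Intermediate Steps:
W(b, Y) = Y + I*√6 (W(b, Y) = √(-1 - 5)*1 + Y = √(-6)*1 + Y = (I*√6)*1 + Y = I*√6 + Y = Y + I*√6)
1/((-6 + 98)² + W(-4, 7)) = 1/((-6 + 98)² + (7 + I*√6)) = 1/(92² + (7 + I*√6)) = 1/(8464 + (7 + I*√6)) = 1/(8471 + I*√6)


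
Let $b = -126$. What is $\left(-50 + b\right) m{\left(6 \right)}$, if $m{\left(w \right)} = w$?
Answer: $-1056$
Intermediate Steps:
$\left(-50 + b\right) m{\left(6 \right)} = \left(-50 - 126\right) 6 = \left(-176\right) 6 = -1056$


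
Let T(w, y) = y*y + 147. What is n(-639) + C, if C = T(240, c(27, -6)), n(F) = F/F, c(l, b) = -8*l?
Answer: 46804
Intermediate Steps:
T(w, y) = 147 + y² (T(w, y) = y² + 147 = 147 + y²)
n(F) = 1
C = 46803 (C = 147 + (-8*27)² = 147 + (-216)² = 147 + 46656 = 46803)
n(-639) + C = 1 + 46803 = 46804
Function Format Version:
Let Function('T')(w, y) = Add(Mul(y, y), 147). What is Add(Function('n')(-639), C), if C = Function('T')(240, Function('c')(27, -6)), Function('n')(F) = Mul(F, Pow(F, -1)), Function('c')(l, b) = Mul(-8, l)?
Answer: 46804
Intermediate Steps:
Function('T')(w, y) = Add(147, Pow(y, 2)) (Function('T')(w, y) = Add(Pow(y, 2), 147) = Add(147, Pow(y, 2)))
Function('n')(F) = 1
C = 46803 (C = Add(147, Pow(Mul(-8, 27), 2)) = Add(147, Pow(-216, 2)) = Add(147, 46656) = 46803)
Add(Function('n')(-639), C) = Add(1, 46803) = 46804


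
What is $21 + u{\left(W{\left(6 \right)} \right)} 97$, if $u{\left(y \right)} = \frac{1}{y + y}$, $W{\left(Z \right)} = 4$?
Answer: $\frac{265}{8} \approx 33.125$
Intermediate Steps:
$u{\left(y \right)} = \frac{1}{2 y}$
$21 + u{\left(W{\left(6 \right)} \right)} 97 = 21 + \frac{1}{2 \cdot 4} \cdot 97 = 21 + \frac{1}{2} \cdot \frac{1}{4} \cdot 97 = 21 + \frac{1}{8} \cdot 97 = 21 + \frac{97}{8} = \frac{265}{8}$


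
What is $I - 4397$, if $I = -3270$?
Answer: $-7667$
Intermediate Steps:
$I - 4397 = -3270 - 4397 = -7667$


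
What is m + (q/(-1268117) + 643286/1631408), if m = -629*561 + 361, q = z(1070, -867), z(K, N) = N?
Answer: -364636725228923345/1034408109368 ≈ -3.5251e+5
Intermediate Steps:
q = -867
m = -352508 (m = -352869 + 361 = -352508)
m + (q/(-1268117) + 643286/1631408) = -352508 + (-867/(-1268117) + 643286/1631408) = -352508 + (-867*(-1/1268117) + 643286*(1/1631408)) = -352508 + (867/1268117 + 321643/815704) = -352508 + 408588171599/1034408109368 = -364636725228923345/1034408109368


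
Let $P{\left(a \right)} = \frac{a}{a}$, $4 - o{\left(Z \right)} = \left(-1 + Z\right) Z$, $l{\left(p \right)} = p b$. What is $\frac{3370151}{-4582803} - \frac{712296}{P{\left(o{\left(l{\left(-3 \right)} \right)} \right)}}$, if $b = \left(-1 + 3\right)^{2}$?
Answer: $- \frac{3264315615839}{4582803} \approx -7.123 \cdot 10^{5}$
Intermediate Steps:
$b = 4$ ($b = 2^{2} = 4$)
$l{\left(p \right)} = 4 p$ ($l{\left(p \right)} = p 4 = 4 p$)
$o{\left(Z \right)} = 4 - Z \left(-1 + Z\right)$ ($o{\left(Z \right)} = 4 - \left(-1 + Z\right) Z = 4 - Z \left(-1 + Z\right)$)
$P{\left(a \right)} = 1$
$\frac{3370151}{-4582803} - \frac{712296}{P{\left(o{\left(l{\left(-3 \right)} \right)} \right)}} = \frac{3370151}{-4582803} - \frac{712296}{1} = 3370151 \left(- \frac{1}{4582803}\right) - 712296 = - \frac{3370151}{4582803} - 712296 = - \frac{3264315615839}{4582803}$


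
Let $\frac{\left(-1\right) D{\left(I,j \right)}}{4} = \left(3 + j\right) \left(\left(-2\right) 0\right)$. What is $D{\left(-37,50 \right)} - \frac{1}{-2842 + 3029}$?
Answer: $- \frac{1}{187} \approx -0.0053476$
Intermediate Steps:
$D{\left(I,j \right)} = 0$ ($D{\left(I,j \right)} = - 4 \left(3 + j\right) \left(\left(-2\right) 0\right) = - 4 \left(3 + j\right) 0 = \left(-4\right) 0 = 0$)
$D{\left(-37,50 \right)} - \frac{1}{-2842 + 3029} = 0 - \frac{1}{-2842 + 3029} = 0 - \frac{1}{187} = - \frac{1}{187}$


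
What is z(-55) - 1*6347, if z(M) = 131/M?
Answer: -349216/55 ≈ -6349.4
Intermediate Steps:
z(-55) - 1*6347 = 131/(-55) - 1*6347 = 131*(-1/55) - 6347 = -131/55 - 6347 = -349216/55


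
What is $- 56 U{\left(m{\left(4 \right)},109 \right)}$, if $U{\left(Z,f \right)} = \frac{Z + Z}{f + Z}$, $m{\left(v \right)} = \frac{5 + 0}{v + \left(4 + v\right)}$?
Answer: $- \frac{560}{1313} \approx -0.4265$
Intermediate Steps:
$m{\left(v \right)} = \frac{5}{4 + 2 v}$
$U{\left(Z,f \right)} = \frac{2 Z}{Z + f}$
$- 56 U{\left(m{\left(4 \right)},109 \right)} = - 56 \frac{2 \frac{5}{2 \left(2 + 4\right)}}{\frac{5}{2 \left(2 + 4\right)} + 109} = - 56 \frac{2 \frac{5}{2 \cdot 6}}{\frac{5}{2 \cdot 6} + 109} = - 56 \frac{2 \cdot \frac{5}{2} \cdot \frac{1}{6}}{\frac{5}{2} \cdot \frac{1}{6} + 109} = - 56 \cdot 2 \cdot \frac{5}{12} \frac{1}{\frac{5}{12} + 109} = - 56 \cdot 2 \cdot \frac{5}{12} \frac{1}{\frac{1313}{12}} = - 56 \cdot 2 \cdot \frac{5}{12} \cdot \frac{12}{1313} = \left(-56\right) \frac{10}{1313} = - \frac{560}{1313}$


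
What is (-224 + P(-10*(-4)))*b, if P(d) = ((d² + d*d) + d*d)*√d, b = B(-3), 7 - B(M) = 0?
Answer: -1568 + 67200*√10 ≈ 2.1094e+5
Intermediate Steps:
B(M) = 7 (B(M) = 7 - 1*0 = 7 + 0 = 7)
b = 7
P(d) = 3*d^(5/2) (P(d) = ((d² + d²) + d²)*√d = (2*d² + d²)*√d = (3*d²)*√d = 3*d^(5/2))
(-224 + P(-10*(-4)))*b = (-224 + 3*(-10*(-4))^(5/2))*7 = (-224 + 3*40^(5/2))*7 = (-224 + 3*(3200*√10))*7 = (-224 + 9600*√10)*7 = -1568 + 67200*√10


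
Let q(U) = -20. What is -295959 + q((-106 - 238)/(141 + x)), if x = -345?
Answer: -295979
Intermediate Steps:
-295959 + q((-106 - 238)/(141 + x)) = -295959 - 20 = -295979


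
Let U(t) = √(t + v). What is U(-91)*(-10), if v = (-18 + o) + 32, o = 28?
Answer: -70*I ≈ -70.0*I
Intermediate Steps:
v = 42 (v = (-18 + 28) + 32 = 10 + 32 = 42)
U(t) = √(42 + t) (U(t) = √(t + 42) = √(42 + t))
U(-91)*(-10) = √(42 - 91)*(-10) = √(-49)*(-10) = (7*I)*(-10) = -70*I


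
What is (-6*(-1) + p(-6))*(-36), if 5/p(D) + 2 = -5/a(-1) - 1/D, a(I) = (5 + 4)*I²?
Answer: -6048/43 ≈ -140.65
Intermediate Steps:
a(I) = 9*I²
p(D) = 5/(-23/9 - 1/D) (p(D) = 5/(-2 + (-5/(9*(-1)²) - 1/D)) = 5/(-2 + (-5/(9*1) - 1/D)) = 5/(-2 + (-5/9 - 1/D)) = 5/(-23/9 - 1/D))
(-6*(-1) + p(-6))*(-36) = (-6*(-1) - 45*(-6)/(9 + 23*(-6)))*(-36) = (6 - 45*(-6)/(9 - 138))*(-36) = (6 - 45*(-6)/(-129))*(-36) = (6 - 45*(-6)*(-1/129))*(-36) = (6 - 90/43)*(-36) = (168/43)*(-36) = -6048/43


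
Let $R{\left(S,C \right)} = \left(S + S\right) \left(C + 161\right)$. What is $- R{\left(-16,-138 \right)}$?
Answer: $736$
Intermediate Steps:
$R{\left(S,C \right)} = 2 S \left(161 + C\right)$
$- R{\left(-16,-138 \right)} = - 2 \left(-16\right) \left(161 - 138\right) = - 2 \left(-16\right) 23 = \left(-1\right) \left(-736\right) = 736$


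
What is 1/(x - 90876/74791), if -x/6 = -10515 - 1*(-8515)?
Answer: 74791/897401124 ≈ 8.3342e-5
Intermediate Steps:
x = 12000 (x = -6*(-10515 - 1*(-8515)) = -6*(-10515 + 8515) = -6*(-2000) = 12000)
1/(x - 90876/74791) = 1/(12000 - 90876/74791) = 1/(897401124/74791) = 74791/897401124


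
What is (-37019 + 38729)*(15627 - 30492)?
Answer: -25419150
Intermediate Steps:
(-37019 + 38729)*(15627 - 30492) = 1710*(-14865) = -25419150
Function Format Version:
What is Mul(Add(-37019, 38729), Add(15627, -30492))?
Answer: -25419150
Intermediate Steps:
Mul(Add(-37019, 38729), Add(15627, -30492)) = Mul(1710, -14865) = -25419150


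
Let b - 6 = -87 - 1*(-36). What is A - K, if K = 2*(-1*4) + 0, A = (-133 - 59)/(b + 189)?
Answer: 20/3 ≈ 6.6667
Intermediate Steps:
b = -45 (b = 6 + (-87 - 1*(-36)) = 6 + (-87 + 36) = 6 - 51 = -45)
A = -4/3 (A = (-133 - 59)/(-45 + 189) = -192/144 = -192*1/144 = -4/3 ≈ -1.3333)
K = -8 (K = 2*(-4) + 0 = -8 + 0 = -8)
A - K = -4/3 - 1*(-8) = -4/3 + 8 = 20/3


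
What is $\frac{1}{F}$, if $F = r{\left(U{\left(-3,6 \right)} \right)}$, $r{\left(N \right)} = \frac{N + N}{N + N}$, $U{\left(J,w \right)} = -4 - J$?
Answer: $1$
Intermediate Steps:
$r{\left(N \right)} = 1$ ($r{\left(N \right)} = \frac{2 N}{2 N} = 2 N \frac{1}{2 N} = 1$)
$F = 1$
$\frac{1}{F} = 1^{-1} = 1$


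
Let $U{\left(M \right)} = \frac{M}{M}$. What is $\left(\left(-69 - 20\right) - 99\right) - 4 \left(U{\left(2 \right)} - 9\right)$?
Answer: $-156$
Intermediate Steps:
$U{\left(M \right)} = 1$
$\left(\left(-69 - 20\right) - 99\right) - 4 \left(U{\left(2 \right)} - 9\right) = \left(\left(-69 - 20\right) - 99\right) - 4 \left(1 - 9\right) = \left(-89 - 99\right) - 4 \left(-8\right) = -188 - -32 = -188 + 32 = -156$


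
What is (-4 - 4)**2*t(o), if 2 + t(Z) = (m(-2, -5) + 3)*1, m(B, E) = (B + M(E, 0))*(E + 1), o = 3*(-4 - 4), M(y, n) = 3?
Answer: -192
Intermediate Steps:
o = -24 (o = 3*(-8) = -24)
m(B, E) = (1 + E)*(3 + B) (m(B, E) = (B + 3)*(E + 1) = (3 + B)*(1 + E) = (1 + E)*(3 + B))
t(Z) = -3 (t(Z) = -2 + ((3 - 2 + 3*(-5) - 2*(-5)) + 3)*1 = -2 + ((3 - 2 - 15 + 10) + 3)*1 = -2 + (-4 + 3)*1 = -2 - 1*1 = -2 - 1 = -3)
(-4 - 4)**2*t(o) = (-4 - 4)**2*(-3) = (-8)**2*(-3) = 64*(-3) = -192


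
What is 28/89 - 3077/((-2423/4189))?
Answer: 1147238061/215647 ≈ 5320.0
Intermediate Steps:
28/89 - 3077/((-2423/4189)) = 28*(1/89) - 3077/((-2423*1/4189)) = 28/89 - 3077/(-2423/4189) = 28/89 - 3077*(-4189/2423) = 28/89 + 12889553/2423 = 1147238061/215647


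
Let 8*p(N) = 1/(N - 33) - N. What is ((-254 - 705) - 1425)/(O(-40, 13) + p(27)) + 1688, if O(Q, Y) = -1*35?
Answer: 3225416/1843 ≈ 1750.1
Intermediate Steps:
O(Q, Y) = -35
p(N) = -N/8 + 1/(8*(-33 + N)) (p(N) = (1/(N - 33) - N)/8 = (1/(-33 + N) - N)/8 = -N/8 + 1/(8*(-33 + N)))
((-254 - 705) - 1425)/(O(-40, 13) + p(27)) + 1688 = ((-254 - 705) - 1425)/(-35 + (1 - 1*27² + 33*27)/(8*(-33 + 27))) + 1688 = (-959 - 1425)/(-35 + (⅛)*(1 - 1*729 + 891)/(-6)) + 1688 = -2384/(-35 + (⅛)*(-⅙)*(1 - 729 + 891)) + 1688 = -2384/(-35 + (⅛)*(-⅙)*163) + 1688 = -2384/(-35 - 163/48) + 1688 = -2384/(-1843/48) + 1688 = -2384*(-48/1843) + 1688 = 114432/1843 + 1688 = 3225416/1843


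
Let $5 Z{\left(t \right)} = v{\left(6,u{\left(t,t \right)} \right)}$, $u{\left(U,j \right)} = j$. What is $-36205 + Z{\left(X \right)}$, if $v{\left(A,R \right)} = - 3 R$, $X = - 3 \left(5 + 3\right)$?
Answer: $- \frac{180953}{5} \approx -36191.0$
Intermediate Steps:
$X = -24$ ($X = \left(-3\right) 8 = -24$)
$Z{\left(t \right)} = - \frac{3 t}{5}$ ($Z{\left(t \right)} = \frac{\left(-3\right) t}{5} = - \frac{3 t}{5}$)
$-36205 + Z{\left(X \right)} = -36205 - - \frac{72}{5} = -36205 + \frac{72}{5} = - \frac{180953}{5}$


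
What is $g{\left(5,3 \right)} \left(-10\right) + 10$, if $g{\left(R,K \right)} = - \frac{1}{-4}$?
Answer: $\frac{15}{2} \approx 7.5$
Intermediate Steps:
$g{\left(R,K \right)} = \frac{1}{4}$ ($g{\left(R,K \right)} = \left(-1\right) \left(- \frac{1}{4}\right) = \frac{1}{4}$)
$g{\left(5,3 \right)} \left(-10\right) + 10 = \frac{1}{4} \left(-10\right) + 10 = - \frac{5}{2} + 10 = \frac{15}{2}$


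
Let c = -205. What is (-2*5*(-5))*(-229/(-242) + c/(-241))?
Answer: 2619975/29161 ≈ 89.845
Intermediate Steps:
(-2*5*(-5))*(-229/(-242) + c/(-241)) = (-2*5*(-5))*(-229/(-242) - 205/(-241)) = (-10*(-5))*(-229*(-1/242) - 205*(-1/241)) = 50*(229/242 + 205/241) = 50*(104799/58322) = 2619975/29161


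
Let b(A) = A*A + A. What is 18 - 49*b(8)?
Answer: -3510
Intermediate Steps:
b(A) = A + A² (b(A) = A² + A = A + A²)
18 - 49*b(8) = 18 - 392*(1 + 8) = 18 - 392*9 = 18 - 49*72 = 18 - 3528 = -3510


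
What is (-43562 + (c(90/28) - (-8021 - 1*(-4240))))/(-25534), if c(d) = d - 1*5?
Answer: 556959/357476 ≈ 1.5580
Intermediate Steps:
c(d) = -5 + d (c(d) = d - 5 = -5 + d)
(-43562 + (c(90/28) - (-8021 - 1*(-4240))))/(-25534) = (-43562 + ((-5 + 90/28) - (-8021 - 1*(-4240))))/(-25534) = (-43562 + ((-5 + 90*(1/28)) - (-8021 + 4240)))*(-1/25534) = (-43562 + ((-5 + 45/14) - 1*(-3781)))*(-1/25534) = (-43562 + (-25/14 + 3781))*(-1/25534) = (-43562 + 52909/14)*(-1/25534) = -556959/14*(-1/25534) = 556959/357476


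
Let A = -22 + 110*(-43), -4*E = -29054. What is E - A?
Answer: 24031/2 ≈ 12016.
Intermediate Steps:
E = 14527/2 (E = -¼*(-29054) = 14527/2 ≈ 7263.5)
A = -4752 (A = -22 - 4730 = -4752)
E - A = 14527/2 - 1*(-4752) = 14527/2 + 4752 = 24031/2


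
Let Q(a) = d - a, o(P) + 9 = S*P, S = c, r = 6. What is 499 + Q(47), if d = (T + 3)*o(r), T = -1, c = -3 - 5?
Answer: 338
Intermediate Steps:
c = -8
S = -8
o(P) = -9 - 8*P
d = -114 (d = (-1 + 3)*(-9 - 8*6) = 2*(-9 - 48) = 2*(-57) = -114)
Q(a) = -114 - a
499 + Q(47) = 499 + (-114 - 1*47) = 499 + (-114 - 47) = 499 - 161 = 338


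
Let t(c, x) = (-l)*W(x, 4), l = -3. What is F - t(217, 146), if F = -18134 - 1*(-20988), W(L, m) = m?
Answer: 2842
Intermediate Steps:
F = 2854 (F = -18134 + 20988 = 2854)
t(c, x) = 12 (t(c, x) = -1*(-3)*4 = 3*4 = 12)
F - t(217, 146) = 2854 - 1*12 = 2854 - 12 = 2842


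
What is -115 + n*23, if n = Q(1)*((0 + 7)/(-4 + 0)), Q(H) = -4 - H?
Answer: 345/4 ≈ 86.250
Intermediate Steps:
n = 35/4 (n = (-4 - 1*1)*((0 + 7)/(-4 + 0)) = (-4 - 1)*(7/(-4)) = -35*(-1)/4 = -5*(-7/4) = 35/4 ≈ 8.7500)
-115 + n*23 = -115 + (35/4)*23 = -115 + 805/4 = 345/4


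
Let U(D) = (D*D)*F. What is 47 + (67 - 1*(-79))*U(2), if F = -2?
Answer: -1121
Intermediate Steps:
U(D) = -2*D² (U(D) = (D*D)*(-2) = D²*(-2) = -2*D²)
47 + (67 - 1*(-79))*U(2) = 47 + (67 - 1*(-79))*(-2*2²) = 47 + (67 + 79)*(-2*4) = 47 + 146*(-8) = 47 - 1168 = -1121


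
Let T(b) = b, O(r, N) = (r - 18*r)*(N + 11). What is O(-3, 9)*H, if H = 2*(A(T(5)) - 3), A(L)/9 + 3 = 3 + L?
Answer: 85680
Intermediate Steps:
O(r, N) = -17*r*(11 + N) (O(r, N) = (-17*r)*(11 + N) = -17*r*(11 + N))
A(L) = 9*L (A(L) = -27 + 9*(3 + L) = -27 + (27 + 9*L) = 9*L)
H = 84 (H = 2*(9*5 - 3) = 2*(45 - 3) = 2*42 = 84)
O(-3, 9)*H = -17*(-3)*(11 + 9)*84 = -17*(-3)*20*84 = 1020*84 = 85680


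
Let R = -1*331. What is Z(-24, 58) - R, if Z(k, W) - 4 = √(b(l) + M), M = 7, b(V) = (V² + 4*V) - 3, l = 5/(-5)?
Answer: 336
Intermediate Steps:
l = -1 (l = 5*(-⅕) = -1)
R = -331
b(V) = -3 + V² + 4*V
Z(k, W) = 5 (Z(k, W) = 4 + √((-3 + (-1)² + 4*(-1)) + 7) = 4 + √((-3 + 1 - 4) + 7) = 4 + √(-6 + 7) = 4 + √1 = 4 + 1 = 5)
Z(-24, 58) - R = 5 - 1*(-331) = 5 + 331 = 336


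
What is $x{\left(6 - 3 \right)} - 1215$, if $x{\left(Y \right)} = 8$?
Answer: $-1207$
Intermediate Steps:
$x{\left(6 - 3 \right)} - 1215 = 8 - 1215 = -1207$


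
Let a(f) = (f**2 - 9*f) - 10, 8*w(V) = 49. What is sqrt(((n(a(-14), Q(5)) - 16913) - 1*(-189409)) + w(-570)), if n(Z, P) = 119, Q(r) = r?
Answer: 9*sqrt(34098)/4 ≈ 415.48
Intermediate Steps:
w(V) = 49/8 (w(V) = (1/8)*49 = 49/8)
a(f) = -10 + f**2 - 9*f
sqrt(((n(a(-14), Q(5)) - 16913) - 1*(-189409)) + w(-570)) = sqrt(((119 - 16913) - 1*(-189409)) + 49/8) = sqrt((-16794 + 189409) + 49/8) = sqrt(172615 + 49/8) = sqrt(1380969/8) = 9*sqrt(34098)/4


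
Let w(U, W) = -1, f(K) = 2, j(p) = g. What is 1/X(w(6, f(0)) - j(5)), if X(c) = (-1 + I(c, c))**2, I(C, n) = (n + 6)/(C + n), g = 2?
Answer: 4/9 ≈ 0.44444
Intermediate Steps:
j(p) = 2
I(C, n) = (6 + n)/(C + n)
X(c) = (-1 + (6 + c)/(2*c))**2 (X(c) = (-1 + (6 + c)/(c + c))**2 = (-1 + (6 + c)/((2*c)))**2 = (-1 + (1/(2*c))*(6 + c))**2 = (-1 + (6 + c)/(2*c))**2)
1/X(w(6, f(0)) - j(5)) = 1/((6 - (-1 - 1*2))**2/(4*(-1 - 1*2)**2)) = 1/((6 - (-1 - 2))**2/(4*(-1 - 2)**2)) = 1/((1/4)*(6 - 1*(-3))**2/(-3)**2) = 1/((1/4)*(1/9)*(6 + 3)**2) = 1/((1/4)*(1/9)*9**2) = 1/((1/4)*(1/9)*81) = 1/(9/4) = 4/9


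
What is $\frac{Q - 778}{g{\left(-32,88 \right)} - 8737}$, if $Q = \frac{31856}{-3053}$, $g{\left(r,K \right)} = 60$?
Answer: $\frac{2407090}{26490881} \approx 0.090865$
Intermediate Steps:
$Q = - \frac{31856}{3053}$ ($Q = 31856 \left(- \frac{1}{3053}\right) = - \frac{31856}{3053} \approx -10.434$)
$\frac{Q - 778}{g{\left(-32,88 \right)} - 8737} = \frac{- \frac{31856}{3053} - 778}{60 - 8737} = - \frac{2407090}{3053 \left(-8677\right)} = \left(- \frac{2407090}{3053}\right) \left(- \frac{1}{8677}\right) = \frac{2407090}{26490881}$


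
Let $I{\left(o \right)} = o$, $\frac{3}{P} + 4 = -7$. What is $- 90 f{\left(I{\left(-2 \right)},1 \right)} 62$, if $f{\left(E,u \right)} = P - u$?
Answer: $\frac{78120}{11} \approx 7101.8$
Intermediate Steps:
$P = - \frac{3}{11}$ ($P = \frac{3}{-4 - 7} = \frac{3}{-11} = 3 \left(- \frac{1}{11}\right) = - \frac{3}{11} \approx -0.27273$)
$f{\left(E,u \right)} = - \frac{3}{11} - u$
$- 90 f{\left(I{\left(-2 \right)},1 \right)} 62 = - 90 \left(- \frac{3}{11} - 1\right) 62 = \left(-90\right) \left(- \frac{14}{11}\right) 62 = \frac{1260}{11} \cdot 62 = \frac{78120}{11}$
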